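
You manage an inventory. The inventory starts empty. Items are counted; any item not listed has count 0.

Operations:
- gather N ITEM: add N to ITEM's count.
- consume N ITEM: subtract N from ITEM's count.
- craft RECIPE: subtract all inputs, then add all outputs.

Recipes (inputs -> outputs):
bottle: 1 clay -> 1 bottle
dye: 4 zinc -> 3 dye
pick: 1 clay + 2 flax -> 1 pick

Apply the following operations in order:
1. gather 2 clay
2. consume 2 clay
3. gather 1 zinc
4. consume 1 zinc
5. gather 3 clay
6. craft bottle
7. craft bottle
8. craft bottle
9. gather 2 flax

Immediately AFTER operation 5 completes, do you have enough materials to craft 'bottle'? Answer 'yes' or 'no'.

After 1 (gather 2 clay): clay=2
After 2 (consume 2 clay): (empty)
After 3 (gather 1 zinc): zinc=1
After 4 (consume 1 zinc): (empty)
After 5 (gather 3 clay): clay=3

Answer: yes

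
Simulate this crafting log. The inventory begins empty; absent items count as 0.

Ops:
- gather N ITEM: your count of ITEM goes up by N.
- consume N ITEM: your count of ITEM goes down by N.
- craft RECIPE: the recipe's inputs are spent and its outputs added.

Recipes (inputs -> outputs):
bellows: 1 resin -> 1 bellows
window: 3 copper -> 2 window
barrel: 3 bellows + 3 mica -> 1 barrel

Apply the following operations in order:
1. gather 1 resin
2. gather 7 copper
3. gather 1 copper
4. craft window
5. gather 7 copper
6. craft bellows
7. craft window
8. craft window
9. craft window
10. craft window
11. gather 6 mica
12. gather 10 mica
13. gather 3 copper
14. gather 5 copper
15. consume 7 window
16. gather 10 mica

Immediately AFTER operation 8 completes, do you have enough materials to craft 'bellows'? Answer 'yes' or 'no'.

Answer: no

Derivation:
After 1 (gather 1 resin): resin=1
After 2 (gather 7 copper): copper=7 resin=1
After 3 (gather 1 copper): copper=8 resin=1
After 4 (craft window): copper=5 resin=1 window=2
After 5 (gather 7 copper): copper=12 resin=1 window=2
After 6 (craft bellows): bellows=1 copper=12 window=2
After 7 (craft window): bellows=1 copper=9 window=4
After 8 (craft window): bellows=1 copper=6 window=6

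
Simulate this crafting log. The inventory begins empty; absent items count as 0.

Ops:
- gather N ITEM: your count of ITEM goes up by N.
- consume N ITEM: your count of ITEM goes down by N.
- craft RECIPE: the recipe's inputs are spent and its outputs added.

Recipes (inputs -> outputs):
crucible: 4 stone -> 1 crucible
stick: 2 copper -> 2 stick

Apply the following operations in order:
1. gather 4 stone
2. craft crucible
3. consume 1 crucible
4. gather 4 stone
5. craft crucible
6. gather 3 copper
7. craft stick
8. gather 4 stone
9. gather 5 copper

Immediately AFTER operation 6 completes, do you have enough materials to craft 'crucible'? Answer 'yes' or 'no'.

After 1 (gather 4 stone): stone=4
After 2 (craft crucible): crucible=1
After 3 (consume 1 crucible): (empty)
After 4 (gather 4 stone): stone=4
After 5 (craft crucible): crucible=1
After 6 (gather 3 copper): copper=3 crucible=1

Answer: no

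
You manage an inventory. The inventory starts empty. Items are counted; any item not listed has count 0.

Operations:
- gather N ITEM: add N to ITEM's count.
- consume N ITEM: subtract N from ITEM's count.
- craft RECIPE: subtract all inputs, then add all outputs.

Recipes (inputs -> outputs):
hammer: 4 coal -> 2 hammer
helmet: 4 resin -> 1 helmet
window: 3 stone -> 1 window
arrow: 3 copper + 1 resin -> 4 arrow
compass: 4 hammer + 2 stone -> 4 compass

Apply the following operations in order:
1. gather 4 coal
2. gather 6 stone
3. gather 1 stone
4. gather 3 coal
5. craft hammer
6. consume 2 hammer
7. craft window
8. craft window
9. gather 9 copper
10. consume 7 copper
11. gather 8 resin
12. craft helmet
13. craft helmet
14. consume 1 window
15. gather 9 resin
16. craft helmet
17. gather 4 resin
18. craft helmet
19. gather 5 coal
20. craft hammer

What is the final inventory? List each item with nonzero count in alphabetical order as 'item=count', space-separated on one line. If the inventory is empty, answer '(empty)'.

After 1 (gather 4 coal): coal=4
After 2 (gather 6 stone): coal=4 stone=6
After 3 (gather 1 stone): coal=4 stone=7
After 4 (gather 3 coal): coal=7 stone=7
After 5 (craft hammer): coal=3 hammer=2 stone=7
After 6 (consume 2 hammer): coal=3 stone=7
After 7 (craft window): coal=3 stone=4 window=1
After 8 (craft window): coal=3 stone=1 window=2
After 9 (gather 9 copper): coal=3 copper=9 stone=1 window=2
After 10 (consume 7 copper): coal=3 copper=2 stone=1 window=2
After 11 (gather 8 resin): coal=3 copper=2 resin=8 stone=1 window=2
After 12 (craft helmet): coal=3 copper=2 helmet=1 resin=4 stone=1 window=2
After 13 (craft helmet): coal=3 copper=2 helmet=2 stone=1 window=2
After 14 (consume 1 window): coal=3 copper=2 helmet=2 stone=1 window=1
After 15 (gather 9 resin): coal=3 copper=2 helmet=2 resin=9 stone=1 window=1
After 16 (craft helmet): coal=3 copper=2 helmet=3 resin=5 stone=1 window=1
After 17 (gather 4 resin): coal=3 copper=2 helmet=3 resin=9 stone=1 window=1
After 18 (craft helmet): coal=3 copper=2 helmet=4 resin=5 stone=1 window=1
After 19 (gather 5 coal): coal=8 copper=2 helmet=4 resin=5 stone=1 window=1
After 20 (craft hammer): coal=4 copper=2 hammer=2 helmet=4 resin=5 stone=1 window=1

Answer: coal=4 copper=2 hammer=2 helmet=4 resin=5 stone=1 window=1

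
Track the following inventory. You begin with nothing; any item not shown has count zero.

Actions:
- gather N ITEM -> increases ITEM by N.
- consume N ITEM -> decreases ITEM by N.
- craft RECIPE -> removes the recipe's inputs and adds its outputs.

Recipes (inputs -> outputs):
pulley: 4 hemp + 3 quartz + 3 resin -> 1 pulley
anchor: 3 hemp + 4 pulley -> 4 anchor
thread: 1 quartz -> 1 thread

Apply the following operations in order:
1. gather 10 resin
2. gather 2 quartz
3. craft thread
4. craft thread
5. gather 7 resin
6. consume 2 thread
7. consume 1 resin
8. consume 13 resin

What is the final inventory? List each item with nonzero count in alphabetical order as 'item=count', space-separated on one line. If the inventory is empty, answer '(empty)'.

After 1 (gather 10 resin): resin=10
After 2 (gather 2 quartz): quartz=2 resin=10
After 3 (craft thread): quartz=1 resin=10 thread=1
After 4 (craft thread): resin=10 thread=2
After 5 (gather 7 resin): resin=17 thread=2
After 6 (consume 2 thread): resin=17
After 7 (consume 1 resin): resin=16
After 8 (consume 13 resin): resin=3

Answer: resin=3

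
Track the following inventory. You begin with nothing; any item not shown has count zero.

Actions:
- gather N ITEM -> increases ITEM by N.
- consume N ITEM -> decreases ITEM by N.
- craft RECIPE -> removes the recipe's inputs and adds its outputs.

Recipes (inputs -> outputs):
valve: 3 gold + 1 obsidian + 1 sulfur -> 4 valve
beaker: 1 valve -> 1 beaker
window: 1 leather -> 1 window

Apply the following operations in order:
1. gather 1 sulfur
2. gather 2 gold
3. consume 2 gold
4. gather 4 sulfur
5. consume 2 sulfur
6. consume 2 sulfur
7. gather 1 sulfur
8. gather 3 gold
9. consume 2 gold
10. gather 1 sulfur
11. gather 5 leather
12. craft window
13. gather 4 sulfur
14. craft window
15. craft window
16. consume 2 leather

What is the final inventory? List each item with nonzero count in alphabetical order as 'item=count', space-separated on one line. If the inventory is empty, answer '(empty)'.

Answer: gold=1 sulfur=7 window=3

Derivation:
After 1 (gather 1 sulfur): sulfur=1
After 2 (gather 2 gold): gold=2 sulfur=1
After 3 (consume 2 gold): sulfur=1
After 4 (gather 4 sulfur): sulfur=5
After 5 (consume 2 sulfur): sulfur=3
After 6 (consume 2 sulfur): sulfur=1
After 7 (gather 1 sulfur): sulfur=2
After 8 (gather 3 gold): gold=3 sulfur=2
After 9 (consume 2 gold): gold=1 sulfur=2
After 10 (gather 1 sulfur): gold=1 sulfur=3
After 11 (gather 5 leather): gold=1 leather=5 sulfur=3
After 12 (craft window): gold=1 leather=4 sulfur=3 window=1
After 13 (gather 4 sulfur): gold=1 leather=4 sulfur=7 window=1
After 14 (craft window): gold=1 leather=3 sulfur=7 window=2
After 15 (craft window): gold=1 leather=2 sulfur=7 window=3
After 16 (consume 2 leather): gold=1 sulfur=7 window=3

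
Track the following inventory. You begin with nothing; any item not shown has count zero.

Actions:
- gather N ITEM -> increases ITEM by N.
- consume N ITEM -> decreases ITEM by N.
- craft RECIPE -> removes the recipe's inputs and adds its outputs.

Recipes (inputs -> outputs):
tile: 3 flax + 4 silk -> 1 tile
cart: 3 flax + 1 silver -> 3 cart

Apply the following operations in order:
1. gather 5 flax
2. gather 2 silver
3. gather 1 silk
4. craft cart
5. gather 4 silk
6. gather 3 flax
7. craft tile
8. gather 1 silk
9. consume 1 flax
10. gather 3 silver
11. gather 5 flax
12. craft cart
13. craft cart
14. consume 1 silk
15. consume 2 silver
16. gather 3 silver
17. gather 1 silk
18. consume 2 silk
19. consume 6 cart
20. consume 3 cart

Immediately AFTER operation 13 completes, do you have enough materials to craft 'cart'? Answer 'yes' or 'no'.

Answer: no

Derivation:
After 1 (gather 5 flax): flax=5
After 2 (gather 2 silver): flax=5 silver=2
After 3 (gather 1 silk): flax=5 silk=1 silver=2
After 4 (craft cart): cart=3 flax=2 silk=1 silver=1
After 5 (gather 4 silk): cart=3 flax=2 silk=5 silver=1
After 6 (gather 3 flax): cart=3 flax=5 silk=5 silver=1
After 7 (craft tile): cart=3 flax=2 silk=1 silver=1 tile=1
After 8 (gather 1 silk): cart=3 flax=2 silk=2 silver=1 tile=1
After 9 (consume 1 flax): cart=3 flax=1 silk=2 silver=1 tile=1
After 10 (gather 3 silver): cart=3 flax=1 silk=2 silver=4 tile=1
After 11 (gather 5 flax): cart=3 flax=6 silk=2 silver=4 tile=1
After 12 (craft cart): cart=6 flax=3 silk=2 silver=3 tile=1
After 13 (craft cart): cart=9 silk=2 silver=2 tile=1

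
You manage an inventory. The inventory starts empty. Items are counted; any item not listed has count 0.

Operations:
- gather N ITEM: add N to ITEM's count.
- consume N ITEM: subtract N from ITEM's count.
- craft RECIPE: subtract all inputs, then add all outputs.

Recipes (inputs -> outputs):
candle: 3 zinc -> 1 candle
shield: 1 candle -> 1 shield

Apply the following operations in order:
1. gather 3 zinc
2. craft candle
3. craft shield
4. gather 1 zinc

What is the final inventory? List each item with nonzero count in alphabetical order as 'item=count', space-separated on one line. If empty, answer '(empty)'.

After 1 (gather 3 zinc): zinc=3
After 2 (craft candle): candle=1
After 3 (craft shield): shield=1
After 4 (gather 1 zinc): shield=1 zinc=1

Answer: shield=1 zinc=1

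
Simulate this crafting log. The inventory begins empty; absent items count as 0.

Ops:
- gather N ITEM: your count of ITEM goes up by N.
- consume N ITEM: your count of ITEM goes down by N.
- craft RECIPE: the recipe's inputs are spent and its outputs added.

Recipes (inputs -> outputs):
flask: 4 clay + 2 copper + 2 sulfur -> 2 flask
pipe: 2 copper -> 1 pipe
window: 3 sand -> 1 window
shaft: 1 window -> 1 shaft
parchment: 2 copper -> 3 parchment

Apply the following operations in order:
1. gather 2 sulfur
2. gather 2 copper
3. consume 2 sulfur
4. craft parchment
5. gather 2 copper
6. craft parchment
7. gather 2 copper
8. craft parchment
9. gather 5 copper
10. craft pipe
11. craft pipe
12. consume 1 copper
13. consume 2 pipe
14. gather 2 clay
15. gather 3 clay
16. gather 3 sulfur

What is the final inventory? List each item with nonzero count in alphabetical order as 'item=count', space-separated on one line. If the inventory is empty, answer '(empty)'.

After 1 (gather 2 sulfur): sulfur=2
After 2 (gather 2 copper): copper=2 sulfur=2
After 3 (consume 2 sulfur): copper=2
After 4 (craft parchment): parchment=3
After 5 (gather 2 copper): copper=2 parchment=3
After 6 (craft parchment): parchment=6
After 7 (gather 2 copper): copper=2 parchment=6
After 8 (craft parchment): parchment=9
After 9 (gather 5 copper): copper=5 parchment=9
After 10 (craft pipe): copper=3 parchment=9 pipe=1
After 11 (craft pipe): copper=1 parchment=9 pipe=2
After 12 (consume 1 copper): parchment=9 pipe=2
After 13 (consume 2 pipe): parchment=9
After 14 (gather 2 clay): clay=2 parchment=9
After 15 (gather 3 clay): clay=5 parchment=9
After 16 (gather 3 sulfur): clay=5 parchment=9 sulfur=3

Answer: clay=5 parchment=9 sulfur=3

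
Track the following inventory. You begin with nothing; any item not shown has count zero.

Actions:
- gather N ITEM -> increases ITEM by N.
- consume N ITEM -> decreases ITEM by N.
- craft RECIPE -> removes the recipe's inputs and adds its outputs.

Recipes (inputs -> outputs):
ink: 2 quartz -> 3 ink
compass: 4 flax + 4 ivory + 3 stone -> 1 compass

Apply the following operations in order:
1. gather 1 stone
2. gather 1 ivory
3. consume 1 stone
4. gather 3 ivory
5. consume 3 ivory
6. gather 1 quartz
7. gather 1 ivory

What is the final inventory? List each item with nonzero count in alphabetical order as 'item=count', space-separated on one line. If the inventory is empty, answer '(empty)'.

After 1 (gather 1 stone): stone=1
After 2 (gather 1 ivory): ivory=1 stone=1
After 3 (consume 1 stone): ivory=1
After 4 (gather 3 ivory): ivory=4
After 5 (consume 3 ivory): ivory=1
After 6 (gather 1 quartz): ivory=1 quartz=1
After 7 (gather 1 ivory): ivory=2 quartz=1

Answer: ivory=2 quartz=1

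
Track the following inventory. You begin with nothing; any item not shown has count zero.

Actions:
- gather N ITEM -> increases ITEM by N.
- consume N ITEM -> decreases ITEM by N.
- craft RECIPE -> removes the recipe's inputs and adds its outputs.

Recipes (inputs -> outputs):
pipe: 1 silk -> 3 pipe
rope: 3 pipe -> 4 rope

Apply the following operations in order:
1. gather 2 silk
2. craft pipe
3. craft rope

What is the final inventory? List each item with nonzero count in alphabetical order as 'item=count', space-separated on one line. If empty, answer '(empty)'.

Answer: rope=4 silk=1

Derivation:
After 1 (gather 2 silk): silk=2
After 2 (craft pipe): pipe=3 silk=1
After 3 (craft rope): rope=4 silk=1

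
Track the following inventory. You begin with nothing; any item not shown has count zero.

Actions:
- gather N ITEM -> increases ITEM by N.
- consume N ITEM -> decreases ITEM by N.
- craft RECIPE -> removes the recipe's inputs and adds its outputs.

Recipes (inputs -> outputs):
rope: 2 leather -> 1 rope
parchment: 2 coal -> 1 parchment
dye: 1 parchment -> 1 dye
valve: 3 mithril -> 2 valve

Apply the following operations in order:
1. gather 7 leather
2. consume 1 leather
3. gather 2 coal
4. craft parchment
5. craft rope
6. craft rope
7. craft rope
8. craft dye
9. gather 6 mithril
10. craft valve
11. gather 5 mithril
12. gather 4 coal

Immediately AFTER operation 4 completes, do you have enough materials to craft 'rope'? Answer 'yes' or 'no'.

After 1 (gather 7 leather): leather=7
After 2 (consume 1 leather): leather=6
After 3 (gather 2 coal): coal=2 leather=6
After 4 (craft parchment): leather=6 parchment=1

Answer: yes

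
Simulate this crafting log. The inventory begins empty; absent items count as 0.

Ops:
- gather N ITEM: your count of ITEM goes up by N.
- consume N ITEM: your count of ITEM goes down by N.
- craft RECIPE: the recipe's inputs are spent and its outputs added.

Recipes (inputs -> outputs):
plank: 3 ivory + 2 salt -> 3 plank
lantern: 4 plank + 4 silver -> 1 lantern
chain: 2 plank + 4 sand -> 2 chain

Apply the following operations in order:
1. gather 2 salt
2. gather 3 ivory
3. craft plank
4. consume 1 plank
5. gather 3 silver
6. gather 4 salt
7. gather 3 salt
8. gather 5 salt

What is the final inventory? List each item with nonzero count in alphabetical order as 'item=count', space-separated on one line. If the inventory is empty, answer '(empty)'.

Answer: plank=2 salt=12 silver=3

Derivation:
After 1 (gather 2 salt): salt=2
After 2 (gather 3 ivory): ivory=3 salt=2
After 3 (craft plank): plank=3
After 4 (consume 1 plank): plank=2
After 5 (gather 3 silver): plank=2 silver=3
After 6 (gather 4 salt): plank=2 salt=4 silver=3
After 7 (gather 3 salt): plank=2 salt=7 silver=3
After 8 (gather 5 salt): plank=2 salt=12 silver=3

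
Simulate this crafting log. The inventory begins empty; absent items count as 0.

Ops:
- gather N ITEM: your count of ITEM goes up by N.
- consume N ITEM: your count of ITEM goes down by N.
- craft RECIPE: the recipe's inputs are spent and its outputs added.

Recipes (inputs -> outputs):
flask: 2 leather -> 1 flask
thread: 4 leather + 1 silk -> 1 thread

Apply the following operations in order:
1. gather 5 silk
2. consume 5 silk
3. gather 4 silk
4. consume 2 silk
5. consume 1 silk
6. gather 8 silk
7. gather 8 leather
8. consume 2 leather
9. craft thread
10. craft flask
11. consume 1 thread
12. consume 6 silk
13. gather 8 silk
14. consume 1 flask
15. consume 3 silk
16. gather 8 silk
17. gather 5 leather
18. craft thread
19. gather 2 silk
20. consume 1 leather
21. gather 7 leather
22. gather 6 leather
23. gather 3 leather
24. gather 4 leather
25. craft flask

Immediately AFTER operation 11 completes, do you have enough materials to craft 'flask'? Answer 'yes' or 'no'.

After 1 (gather 5 silk): silk=5
After 2 (consume 5 silk): (empty)
After 3 (gather 4 silk): silk=4
After 4 (consume 2 silk): silk=2
After 5 (consume 1 silk): silk=1
After 6 (gather 8 silk): silk=9
After 7 (gather 8 leather): leather=8 silk=9
After 8 (consume 2 leather): leather=6 silk=9
After 9 (craft thread): leather=2 silk=8 thread=1
After 10 (craft flask): flask=1 silk=8 thread=1
After 11 (consume 1 thread): flask=1 silk=8

Answer: no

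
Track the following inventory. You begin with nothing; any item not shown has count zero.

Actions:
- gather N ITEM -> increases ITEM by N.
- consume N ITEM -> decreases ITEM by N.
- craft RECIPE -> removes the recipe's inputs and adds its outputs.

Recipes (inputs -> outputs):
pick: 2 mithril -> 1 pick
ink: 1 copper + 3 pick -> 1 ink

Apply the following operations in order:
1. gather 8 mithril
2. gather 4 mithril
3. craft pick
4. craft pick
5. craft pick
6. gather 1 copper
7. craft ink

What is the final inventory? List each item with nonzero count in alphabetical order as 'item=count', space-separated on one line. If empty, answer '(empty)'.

After 1 (gather 8 mithril): mithril=8
After 2 (gather 4 mithril): mithril=12
After 3 (craft pick): mithril=10 pick=1
After 4 (craft pick): mithril=8 pick=2
After 5 (craft pick): mithril=6 pick=3
After 6 (gather 1 copper): copper=1 mithril=6 pick=3
After 7 (craft ink): ink=1 mithril=6

Answer: ink=1 mithril=6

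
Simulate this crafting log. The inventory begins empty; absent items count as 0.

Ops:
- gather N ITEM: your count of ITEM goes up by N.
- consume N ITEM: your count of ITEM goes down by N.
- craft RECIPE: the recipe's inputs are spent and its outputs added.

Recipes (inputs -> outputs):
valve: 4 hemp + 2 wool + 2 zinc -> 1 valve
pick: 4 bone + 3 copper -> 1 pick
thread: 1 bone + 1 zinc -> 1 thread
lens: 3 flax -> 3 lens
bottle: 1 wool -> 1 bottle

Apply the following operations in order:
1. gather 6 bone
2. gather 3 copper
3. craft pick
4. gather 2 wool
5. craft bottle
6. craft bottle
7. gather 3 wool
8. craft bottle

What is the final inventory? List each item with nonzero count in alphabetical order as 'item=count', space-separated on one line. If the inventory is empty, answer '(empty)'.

Answer: bone=2 bottle=3 pick=1 wool=2

Derivation:
After 1 (gather 6 bone): bone=6
After 2 (gather 3 copper): bone=6 copper=3
After 3 (craft pick): bone=2 pick=1
After 4 (gather 2 wool): bone=2 pick=1 wool=2
After 5 (craft bottle): bone=2 bottle=1 pick=1 wool=1
After 6 (craft bottle): bone=2 bottle=2 pick=1
After 7 (gather 3 wool): bone=2 bottle=2 pick=1 wool=3
After 8 (craft bottle): bone=2 bottle=3 pick=1 wool=2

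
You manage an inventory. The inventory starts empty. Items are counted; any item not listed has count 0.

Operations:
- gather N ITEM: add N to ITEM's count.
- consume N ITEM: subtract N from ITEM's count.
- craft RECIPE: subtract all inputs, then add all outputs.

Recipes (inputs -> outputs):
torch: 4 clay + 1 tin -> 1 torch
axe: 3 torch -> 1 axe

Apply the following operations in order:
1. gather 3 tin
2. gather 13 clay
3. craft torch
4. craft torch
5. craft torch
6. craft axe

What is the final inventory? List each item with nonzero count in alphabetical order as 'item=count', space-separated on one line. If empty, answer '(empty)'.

After 1 (gather 3 tin): tin=3
After 2 (gather 13 clay): clay=13 tin=3
After 3 (craft torch): clay=9 tin=2 torch=1
After 4 (craft torch): clay=5 tin=1 torch=2
After 5 (craft torch): clay=1 torch=3
After 6 (craft axe): axe=1 clay=1

Answer: axe=1 clay=1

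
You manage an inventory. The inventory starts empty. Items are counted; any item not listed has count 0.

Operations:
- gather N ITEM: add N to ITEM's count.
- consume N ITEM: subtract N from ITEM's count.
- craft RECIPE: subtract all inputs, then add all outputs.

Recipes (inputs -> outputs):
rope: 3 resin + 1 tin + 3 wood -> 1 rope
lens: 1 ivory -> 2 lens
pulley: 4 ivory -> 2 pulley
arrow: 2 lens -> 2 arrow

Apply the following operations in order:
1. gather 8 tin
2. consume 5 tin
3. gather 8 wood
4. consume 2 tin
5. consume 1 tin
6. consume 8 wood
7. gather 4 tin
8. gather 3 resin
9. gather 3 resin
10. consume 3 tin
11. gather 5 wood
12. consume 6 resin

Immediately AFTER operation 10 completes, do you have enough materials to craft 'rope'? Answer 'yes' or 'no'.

After 1 (gather 8 tin): tin=8
After 2 (consume 5 tin): tin=3
After 3 (gather 8 wood): tin=3 wood=8
After 4 (consume 2 tin): tin=1 wood=8
After 5 (consume 1 tin): wood=8
After 6 (consume 8 wood): (empty)
After 7 (gather 4 tin): tin=4
After 8 (gather 3 resin): resin=3 tin=4
After 9 (gather 3 resin): resin=6 tin=4
After 10 (consume 3 tin): resin=6 tin=1

Answer: no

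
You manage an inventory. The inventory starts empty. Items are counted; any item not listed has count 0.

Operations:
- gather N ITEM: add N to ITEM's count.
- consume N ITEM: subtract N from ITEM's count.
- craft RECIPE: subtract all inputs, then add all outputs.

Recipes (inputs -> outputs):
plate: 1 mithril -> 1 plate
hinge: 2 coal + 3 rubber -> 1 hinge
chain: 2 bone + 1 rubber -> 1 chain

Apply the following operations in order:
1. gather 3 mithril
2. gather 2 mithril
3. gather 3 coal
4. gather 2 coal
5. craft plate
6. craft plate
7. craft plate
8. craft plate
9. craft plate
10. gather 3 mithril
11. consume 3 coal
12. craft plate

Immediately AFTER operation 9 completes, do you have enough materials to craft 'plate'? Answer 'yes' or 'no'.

Answer: no

Derivation:
After 1 (gather 3 mithril): mithril=3
After 2 (gather 2 mithril): mithril=5
After 3 (gather 3 coal): coal=3 mithril=5
After 4 (gather 2 coal): coal=5 mithril=5
After 5 (craft plate): coal=5 mithril=4 plate=1
After 6 (craft plate): coal=5 mithril=3 plate=2
After 7 (craft plate): coal=5 mithril=2 plate=3
After 8 (craft plate): coal=5 mithril=1 plate=4
After 9 (craft plate): coal=5 plate=5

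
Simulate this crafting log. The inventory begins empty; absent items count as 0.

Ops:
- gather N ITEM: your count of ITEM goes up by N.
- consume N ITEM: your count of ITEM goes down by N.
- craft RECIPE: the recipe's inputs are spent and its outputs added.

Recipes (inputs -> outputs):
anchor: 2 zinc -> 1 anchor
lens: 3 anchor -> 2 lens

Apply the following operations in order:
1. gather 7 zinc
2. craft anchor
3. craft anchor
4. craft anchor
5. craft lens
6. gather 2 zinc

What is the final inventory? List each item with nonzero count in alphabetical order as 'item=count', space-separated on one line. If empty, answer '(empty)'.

Answer: lens=2 zinc=3

Derivation:
After 1 (gather 7 zinc): zinc=7
After 2 (craft anchor): anchor=1 zinc=5
After 3 (craft anchor): anchor=2 zinc=3
After 4 (craft anchor): anchor=3 zinc=1
After 5 (craft lens): lens=2 zinc=1
After 6 (gather 2 zinc): lens=2 zinc=3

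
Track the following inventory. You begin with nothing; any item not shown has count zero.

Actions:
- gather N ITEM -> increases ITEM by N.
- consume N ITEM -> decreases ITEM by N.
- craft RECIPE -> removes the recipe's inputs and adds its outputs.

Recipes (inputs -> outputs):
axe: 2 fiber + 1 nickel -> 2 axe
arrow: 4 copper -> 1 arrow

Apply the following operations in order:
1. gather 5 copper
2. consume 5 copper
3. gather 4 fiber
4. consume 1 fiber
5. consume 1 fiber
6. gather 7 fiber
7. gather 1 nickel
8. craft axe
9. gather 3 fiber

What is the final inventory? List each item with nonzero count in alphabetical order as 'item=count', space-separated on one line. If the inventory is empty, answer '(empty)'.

After 1 (gather 5 copper): copper=5
After 2 (consume 5 copper): (empty)
After 3 (gather 4 fiber): fiber=4
After 4 (consume 1 fiber): fiber=3
After 5 (consume 1 fiber): fiber=2
After 6 (gather 7 fiber): fiber=9
After 7 (gather 1 nickel): fiber=9 nickel=1
After 8 (craft axe): axe=2 fiber=7
After 9 (gather 3 fiber): axe=2 fiber=10

Answer: axe=2 fiber=10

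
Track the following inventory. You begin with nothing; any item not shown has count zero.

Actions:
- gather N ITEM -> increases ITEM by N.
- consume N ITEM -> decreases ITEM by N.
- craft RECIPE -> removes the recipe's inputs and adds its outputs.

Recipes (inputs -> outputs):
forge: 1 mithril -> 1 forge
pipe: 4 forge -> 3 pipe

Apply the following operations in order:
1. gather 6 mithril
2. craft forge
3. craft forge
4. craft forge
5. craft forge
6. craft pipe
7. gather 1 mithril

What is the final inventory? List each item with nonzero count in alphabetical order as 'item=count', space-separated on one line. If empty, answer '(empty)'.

After 1 (gather 6 mithril): mithril=6
After 2 (craft forge): forge=1 mithril=5
After 3 (craft forge): forge=2 mithril=4
After 4 (craft forge): forge=3 mithril=3
After 5 (craft forge): forge=4 mithril=2
After 6 (craft pipe): mithril=2 pipe=3
After 7 (gather 1 mithril): mithril=3 pipe=3

Answer: mithril=3 pipe=3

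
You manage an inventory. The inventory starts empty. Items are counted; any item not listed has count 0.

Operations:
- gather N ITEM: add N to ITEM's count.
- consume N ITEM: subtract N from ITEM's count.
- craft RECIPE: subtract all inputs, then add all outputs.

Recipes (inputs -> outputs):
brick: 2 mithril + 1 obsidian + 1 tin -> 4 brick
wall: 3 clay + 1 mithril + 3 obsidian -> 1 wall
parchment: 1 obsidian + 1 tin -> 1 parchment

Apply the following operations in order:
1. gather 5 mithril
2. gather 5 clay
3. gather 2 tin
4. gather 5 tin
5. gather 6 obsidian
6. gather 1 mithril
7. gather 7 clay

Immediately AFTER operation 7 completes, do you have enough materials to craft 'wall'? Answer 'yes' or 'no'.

Answer: yes

Derivation:
After 1 (gather 5 mithril): mithril=5
After 2 (gather 5 clay): clay=5 mithril=5
After 3 (gather 2 tin): clay=5 mithril=5 tin=2
After 4 (gather 5 tin): clay=5 mithril=5 tin=7
After 5 (gather 6 obsidian): clay=5 mithril=5 obsidian=6 tin=7
After 6 (gather 1 mithril): clay=5 mithril=6 obsidian=6 tin=7
After 7 (gather 7 clay): clay=12 mithril=6 obsidian=6 tin=7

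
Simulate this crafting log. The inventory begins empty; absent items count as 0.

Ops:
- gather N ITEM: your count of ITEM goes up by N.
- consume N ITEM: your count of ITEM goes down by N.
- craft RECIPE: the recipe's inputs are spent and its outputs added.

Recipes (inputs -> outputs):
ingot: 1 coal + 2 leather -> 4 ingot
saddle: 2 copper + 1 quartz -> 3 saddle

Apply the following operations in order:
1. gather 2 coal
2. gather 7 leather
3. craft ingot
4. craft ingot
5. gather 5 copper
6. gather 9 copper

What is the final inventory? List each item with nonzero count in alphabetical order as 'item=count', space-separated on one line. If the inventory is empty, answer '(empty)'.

Answer: copper=14 ingot=8 leather=3

Derivation:
After 1 (gather 2 coal): coal=2
After 2 (gather 7 leather): coal=2 leather=7
After 3 (craft ingot): coal=1 ingot=4 leather=5
After 4 (craft ingot): ingot=8 leather=3
After 5 (gather 5 copper): copper=5 ingot=8 leather=3
After 6 (gather 9 copper): copper=14 ingot=8 leather=3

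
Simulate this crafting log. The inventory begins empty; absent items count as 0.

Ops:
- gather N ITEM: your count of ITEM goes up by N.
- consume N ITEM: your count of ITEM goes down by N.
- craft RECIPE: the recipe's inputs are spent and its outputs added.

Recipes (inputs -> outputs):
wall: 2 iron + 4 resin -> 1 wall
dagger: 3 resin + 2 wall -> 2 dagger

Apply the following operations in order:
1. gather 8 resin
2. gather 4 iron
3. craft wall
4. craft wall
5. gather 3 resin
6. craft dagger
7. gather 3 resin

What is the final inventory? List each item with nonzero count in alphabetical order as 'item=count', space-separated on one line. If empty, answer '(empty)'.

After 1 (gather 8 resin): resin=8
After 2 (gather 4 iron): iron=4 resin=8
After 3 (craft wall): iron=2 resin=4 wall=1
After 4 (craft wall): wall=2
After 5 (gather 3 resin): resin=3 wall=2
After 6 (craft dagger): dagger=2
After 7 (gather 3 resin): dagger=2 resin=3

Answer: dagger=2 resin=3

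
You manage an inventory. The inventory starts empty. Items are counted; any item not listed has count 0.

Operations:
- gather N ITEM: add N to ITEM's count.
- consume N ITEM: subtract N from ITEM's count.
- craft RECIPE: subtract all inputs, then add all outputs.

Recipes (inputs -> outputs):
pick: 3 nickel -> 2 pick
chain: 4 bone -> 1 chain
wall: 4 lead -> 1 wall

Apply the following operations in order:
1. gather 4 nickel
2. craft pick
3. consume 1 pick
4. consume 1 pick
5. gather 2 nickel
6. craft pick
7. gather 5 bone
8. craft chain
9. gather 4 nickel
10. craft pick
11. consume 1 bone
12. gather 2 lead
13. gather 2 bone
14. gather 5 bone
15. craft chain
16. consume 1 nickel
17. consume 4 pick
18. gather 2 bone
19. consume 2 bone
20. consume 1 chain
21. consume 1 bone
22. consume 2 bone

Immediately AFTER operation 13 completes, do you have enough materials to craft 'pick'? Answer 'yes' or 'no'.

After 1 (gather 4 nickel): nickel=4
After 2 (craft pick): nickel=1 pick=2
After 3 (consume 1 pick): nickel=1 pick=1
After 4 (consume 1 pick): nickel=1
After 5 (gather 2 nickel): nickel=3
After 6 (craft pick): pick=2
After 7 (gather 5 bone): bone=5 pick=2
After 8 (craft chain): bone=1 chain=1 pick=2
After 9 (gather 4 nickel): bone=1 chain=1 nickel=4 pick=2
After 10 (craft pick): bone=1 chain=1 nickel=1 pick=4
After 11 (consume 1 bone): chain=1 nickel=1 pick=4
After 12 (gather 2 lead): chain=1 lead=2 nickel=1 pick=4
After 13 (gather 2 bone): bone=2 chain=1 lead=2 nickel=1 pick=4

Answer: no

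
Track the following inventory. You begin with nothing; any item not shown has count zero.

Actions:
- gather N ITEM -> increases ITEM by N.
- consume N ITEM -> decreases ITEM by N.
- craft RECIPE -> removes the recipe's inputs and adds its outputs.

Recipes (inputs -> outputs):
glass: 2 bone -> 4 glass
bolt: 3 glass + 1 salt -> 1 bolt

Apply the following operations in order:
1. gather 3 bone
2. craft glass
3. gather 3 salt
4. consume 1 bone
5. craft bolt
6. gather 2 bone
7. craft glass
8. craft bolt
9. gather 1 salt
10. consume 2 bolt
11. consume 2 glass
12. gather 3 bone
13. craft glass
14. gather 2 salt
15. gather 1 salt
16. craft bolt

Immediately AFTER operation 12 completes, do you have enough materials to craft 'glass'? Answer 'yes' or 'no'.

After 1 (gather 3 bone): bone=3
After 2 (craft glass): bone=1 glass=4
After 3 (gather 3 salt): bone=1 glass=4 salt=3
After 4 (consume 1 bone): glass=4 salt=3
After 5 (craft bolt): bolt=1 glass=1 salt=2
After 6 (gather 2 bone): bolt=1 bone=2 glass=1 salt=2
After 7 (craft glass): bolt=1 glass=5 salt=2
After 8 (craft bolt): bolt=2 glass=2 salt=1
After 9 (gather 1 salt): bolt=2 glass=2 salt=2
After 10 (consume 2 bolt): glass=2 salt=2
After 11 (consume 2 glass): salt=2
After 12 (gather 3 bone): bone=3 salt=2

Answer: yes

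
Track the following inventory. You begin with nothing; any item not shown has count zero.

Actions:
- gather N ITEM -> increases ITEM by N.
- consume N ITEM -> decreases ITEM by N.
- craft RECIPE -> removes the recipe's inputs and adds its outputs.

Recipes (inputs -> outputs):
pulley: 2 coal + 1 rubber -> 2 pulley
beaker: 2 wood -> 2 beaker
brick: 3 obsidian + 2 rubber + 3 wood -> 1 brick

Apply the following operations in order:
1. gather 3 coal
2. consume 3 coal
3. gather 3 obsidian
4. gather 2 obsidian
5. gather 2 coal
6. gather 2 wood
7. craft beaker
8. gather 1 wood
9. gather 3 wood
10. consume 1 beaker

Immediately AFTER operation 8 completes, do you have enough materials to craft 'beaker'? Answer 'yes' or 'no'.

After 1 (gather 3 coal): coal=3
After 2 (consume 3 coal): (empty)
After 3 (gather 3 obsidian): obsidian=3
After 4 (gather 2 obsidian): obsidian=5
After 5 (gather 2 coal): coal=2 obsidian=5
After 6 (gather 2 wood): coal=2 obsidian=5 wood=2
After 7 (craft beaker): beaker=2 coal=2 obsidian=5
After 8 (gather 1 wood): beaker=2 coal=2 obsidian=5 wood=1

Answer: no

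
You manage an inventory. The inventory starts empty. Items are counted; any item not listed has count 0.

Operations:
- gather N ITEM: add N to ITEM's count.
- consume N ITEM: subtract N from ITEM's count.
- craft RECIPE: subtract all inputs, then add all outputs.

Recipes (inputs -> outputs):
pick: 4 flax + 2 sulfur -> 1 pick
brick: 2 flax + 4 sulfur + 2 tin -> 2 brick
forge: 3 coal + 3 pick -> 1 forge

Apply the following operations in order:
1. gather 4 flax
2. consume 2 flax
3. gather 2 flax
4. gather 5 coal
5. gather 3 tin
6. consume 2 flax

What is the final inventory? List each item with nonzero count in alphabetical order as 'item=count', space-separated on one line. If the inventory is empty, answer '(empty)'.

After 1 (gather 4 flax): flax=4
After 2 (consume 2 flax): flax=2
After 3 (gather 2 flax): flax=4
After 4 (gather 5 coal): coal=5 flax=4
After 5 (gather 3 tin): coal=5 flax=4 tin=3
After 6 (consume 2 flax): coal=5 flax=2 tin=3

Answer: coal=5 flax=2 tin=3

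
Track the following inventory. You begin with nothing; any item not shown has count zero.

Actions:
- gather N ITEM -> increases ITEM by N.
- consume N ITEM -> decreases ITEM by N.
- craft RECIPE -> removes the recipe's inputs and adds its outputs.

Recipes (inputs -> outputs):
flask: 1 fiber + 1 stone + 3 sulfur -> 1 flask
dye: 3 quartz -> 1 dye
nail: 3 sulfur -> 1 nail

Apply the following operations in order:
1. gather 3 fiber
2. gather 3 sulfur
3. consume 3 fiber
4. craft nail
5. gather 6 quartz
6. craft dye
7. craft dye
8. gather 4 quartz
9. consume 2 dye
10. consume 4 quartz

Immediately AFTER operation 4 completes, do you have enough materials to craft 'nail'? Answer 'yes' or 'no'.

After 1 (gather 3 fiber): fiber=3
After 2 (gather 3 sulfur): fiber=3 sulfur=3
After 3 (consume 3 fiber): sulfur=3
After 4 (craft nail): nail=1

Answer: no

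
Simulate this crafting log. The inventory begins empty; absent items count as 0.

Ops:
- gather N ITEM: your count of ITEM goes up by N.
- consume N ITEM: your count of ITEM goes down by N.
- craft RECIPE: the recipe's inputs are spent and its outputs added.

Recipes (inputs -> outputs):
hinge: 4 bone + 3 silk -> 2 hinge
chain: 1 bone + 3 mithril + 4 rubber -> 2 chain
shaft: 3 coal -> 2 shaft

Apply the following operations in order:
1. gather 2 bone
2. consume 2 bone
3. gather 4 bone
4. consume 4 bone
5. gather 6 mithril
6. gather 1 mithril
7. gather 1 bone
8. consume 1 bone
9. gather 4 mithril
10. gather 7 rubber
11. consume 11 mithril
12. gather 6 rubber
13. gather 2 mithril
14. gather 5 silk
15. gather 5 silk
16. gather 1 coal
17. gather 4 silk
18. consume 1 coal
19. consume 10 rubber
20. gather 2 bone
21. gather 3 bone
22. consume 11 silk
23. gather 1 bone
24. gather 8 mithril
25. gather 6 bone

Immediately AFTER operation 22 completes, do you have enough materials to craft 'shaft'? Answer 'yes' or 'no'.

After 1 (gather 2 bone): bone=2
After 2 (consume 2 bone): (empty)
After 3 (gather 4 bone): bone=4
After 4 (consume 4 bone): (empty)
After 5 (gather 6 mithril): mithril=6
After 6 (gather 1 mithril): mithril=7
After 7 (gather 1 bone): bone=1 mithril=7
After 8 (consume 1 bone): mithril=7
After 9 (gather 4 mithril): mithril=11
After 10 (gather 7 rubber): mithril=11 rubber=7
After 11 (consume 11 mithril): rubber=7
After 12 (gather 6 rubber): rubber=13
After 13 (gather 2 mithril): mithril=2 rubber=13
After 14 (gather 5 silk): mithril=2 rubber=13 silk=5
After 15 (gather 5 silk): mithril=2 rubber=13 silk=10
After 16 (gather 1 coal): coal=1 mithril=2 rubber=13 silk=10
After 17 (gather 4 silk): coal=1 mithril=2 rubber=13 silk=14
After 18 (consume 1 coal): mithril=2 rubber=13 silk=14
After 19 (consume 10 rubber): mithril=2 rubber=3 silk=14
After 20 (gather 2 bone): bone=2 mithril=2 rubber=3 silk=14
After 21 (gather 3 bone): bone=5 mithril=2 rubber=3 silk=14
After 22 (consume 11 silk): bone=5 mithril=2 rubber=3 silk=3

Answer: no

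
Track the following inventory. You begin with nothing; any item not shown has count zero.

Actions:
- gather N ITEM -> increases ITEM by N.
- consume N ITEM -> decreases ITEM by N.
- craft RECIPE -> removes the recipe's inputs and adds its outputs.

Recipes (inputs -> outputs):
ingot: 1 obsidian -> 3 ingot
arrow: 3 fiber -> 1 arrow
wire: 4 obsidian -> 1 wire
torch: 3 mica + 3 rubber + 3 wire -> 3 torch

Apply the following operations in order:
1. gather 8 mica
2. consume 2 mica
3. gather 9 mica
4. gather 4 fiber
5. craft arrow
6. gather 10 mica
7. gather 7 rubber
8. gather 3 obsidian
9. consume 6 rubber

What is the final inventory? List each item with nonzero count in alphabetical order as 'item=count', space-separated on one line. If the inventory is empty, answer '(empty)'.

After 1 (gather 8 mica): mica=8
After 2 (consume 2 mica): mica=6
After 3 (gather 9 mica): mica=15
After 4 (gather 4 fiber): fiber=4 mica=15
After 5 (craft arrow): arrow=1 fiber=1 mica=15
After 6 (gather 10 mica): arrow=1 fiber=1 mica=25
After 7 (gather 7 rubber): arrow=1 fiber=1 mica=25 rubber=7
After 8 (gather 3 obsidian): arrow=1 fiber=1 mica=25 obsidian=3 rubber=7
After 9 (consume 6 rubber): arrow=1 fiber=1 mica=25 obsidian=3 rubber=1

Answer: arrow=1 fiber=1 mica=25 obsidian=3 rubber=1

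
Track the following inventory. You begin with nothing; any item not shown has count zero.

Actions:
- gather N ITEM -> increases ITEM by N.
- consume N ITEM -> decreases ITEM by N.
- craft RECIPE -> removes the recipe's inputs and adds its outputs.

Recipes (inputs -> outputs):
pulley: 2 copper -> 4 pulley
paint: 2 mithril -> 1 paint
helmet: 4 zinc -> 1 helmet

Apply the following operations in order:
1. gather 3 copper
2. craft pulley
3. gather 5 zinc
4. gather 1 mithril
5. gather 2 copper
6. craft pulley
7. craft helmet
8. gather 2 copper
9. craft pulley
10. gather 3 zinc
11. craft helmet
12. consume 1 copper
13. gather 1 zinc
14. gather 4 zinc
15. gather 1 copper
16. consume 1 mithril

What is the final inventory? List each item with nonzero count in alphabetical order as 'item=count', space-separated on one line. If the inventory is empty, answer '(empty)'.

After 1 (gather 3 copper): copper=3
After 2 (craft pulley): copper=1 pulley=4
After 3 (gather 5 zinc): copper=1 pulley=4 zinc=5
After 4 (gather 1 mithril): copper=1 mithril=1 pulley=4 zinc=5
After 5 (gather 2 copper): copper=3 mithril=1 pulley=4 zinc=5
After 6 (craft pulley): copper=1 mithril=1 pulley=8 zinc=5
After 7 (craft helmet): copper=1 helmet=1 mithril=1 pulley=8 zinc=1
After 8 (gather 2 copper): copper=3 helmet=1 mithril=1 pulley=8 zinc=1
After 9 (craft pulley): copper=1 helmet=1 mithril=1 pulley=12 zinc=1
After 10 (gather 3 zinc): copper=1 helmet=1 mithril=1 pulley=12 zinc=4
After 11 (craft helmet): copper=1 helmet=2 mithril=1 pulley=12
After 12 (consume 1 copper): helmet=2 mithril=1 pulley=12
After 13 (gather 1 zinc): helmet=2 mithril=1 pulley=12 zinc=1
After 14 (gather 4 zinc): helmet=2 mithril=1 pulley=12 zinc=5
After 15 (gather 1 copper): copper=1 helmet=2 mithril=1 pulley=12 zinc=5
After 16 (consume 1 mithril): copper=1 helmet=2 pulley=12 zinc=5

Answer: copper=1 helmet=2 pulley=12 zinc=5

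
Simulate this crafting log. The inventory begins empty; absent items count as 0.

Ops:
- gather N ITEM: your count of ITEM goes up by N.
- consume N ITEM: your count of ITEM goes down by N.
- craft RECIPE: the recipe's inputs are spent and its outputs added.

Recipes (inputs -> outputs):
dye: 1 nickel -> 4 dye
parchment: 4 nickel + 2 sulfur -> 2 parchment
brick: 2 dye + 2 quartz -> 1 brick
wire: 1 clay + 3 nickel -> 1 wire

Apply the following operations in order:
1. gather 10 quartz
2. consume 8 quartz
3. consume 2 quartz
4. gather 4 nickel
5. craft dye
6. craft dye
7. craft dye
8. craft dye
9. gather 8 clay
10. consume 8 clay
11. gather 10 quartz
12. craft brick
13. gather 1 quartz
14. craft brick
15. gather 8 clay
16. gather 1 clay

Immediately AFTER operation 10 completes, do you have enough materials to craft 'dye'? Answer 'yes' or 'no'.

Answer: no

Derivation:
After 1 (gather 10 quartz): quartz=10
After 2 (consume 8 quartz): quartz=2
After 3 (consume 2 quartz): (empty)
After 4 (gather 4 nickel): nickel=4
After 5 (craft dye): dye=4 nickel=3
After 6 (craft dye): dye=8 nickel=2
After 7 (craft dye): dye=12 nickel=1
After 8 (craft dye): dye=16
After 9 (gather 8 clay): clay=8 dye=16
After 10 (consume 8 clay): dye=16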